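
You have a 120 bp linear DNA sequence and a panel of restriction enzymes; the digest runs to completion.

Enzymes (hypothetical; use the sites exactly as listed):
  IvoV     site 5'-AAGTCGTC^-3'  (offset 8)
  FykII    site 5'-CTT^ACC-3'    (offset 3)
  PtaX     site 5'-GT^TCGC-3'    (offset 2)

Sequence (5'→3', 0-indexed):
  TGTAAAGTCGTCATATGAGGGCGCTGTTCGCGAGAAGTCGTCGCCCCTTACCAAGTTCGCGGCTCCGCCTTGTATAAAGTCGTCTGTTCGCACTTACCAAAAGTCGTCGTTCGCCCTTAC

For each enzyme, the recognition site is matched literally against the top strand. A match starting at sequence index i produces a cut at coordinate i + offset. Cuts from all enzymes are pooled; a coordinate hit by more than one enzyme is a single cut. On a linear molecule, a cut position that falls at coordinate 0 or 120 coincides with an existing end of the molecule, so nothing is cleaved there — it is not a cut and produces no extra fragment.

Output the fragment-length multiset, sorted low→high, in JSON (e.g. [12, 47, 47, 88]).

[2,3,7,7,8,10,12,13,15,15,28]

Scan for sites:
  IvoV AAGTCGTC/8: at [4, 34, 76, 100] ⇒ [12, 42, 84, 108]
  FykII CTTACC/3: at [46, 92] ⇒ [49, 95]
  PtaX GTTCGC/2: at [25, 54, 85, 108] ⇒ [27, 56, 87, 110]

All cut coordinates (distinct, sorted): [12, 27, 42, 49, 56, 84, 87, 95, 108, 110]

Fragments:
  [0,12): 12 bp
  [12,27): 15 bp
  [27,42): 15 bp
  [42,49): 7 bp
  [49,56): 7 bp
  [56,84): 28 bp
  [84,87): 3 bp
  [87,95): 8 bp
  [95,108): 13 bp
  [108,110): 2 bp
  [110,120): 10 bp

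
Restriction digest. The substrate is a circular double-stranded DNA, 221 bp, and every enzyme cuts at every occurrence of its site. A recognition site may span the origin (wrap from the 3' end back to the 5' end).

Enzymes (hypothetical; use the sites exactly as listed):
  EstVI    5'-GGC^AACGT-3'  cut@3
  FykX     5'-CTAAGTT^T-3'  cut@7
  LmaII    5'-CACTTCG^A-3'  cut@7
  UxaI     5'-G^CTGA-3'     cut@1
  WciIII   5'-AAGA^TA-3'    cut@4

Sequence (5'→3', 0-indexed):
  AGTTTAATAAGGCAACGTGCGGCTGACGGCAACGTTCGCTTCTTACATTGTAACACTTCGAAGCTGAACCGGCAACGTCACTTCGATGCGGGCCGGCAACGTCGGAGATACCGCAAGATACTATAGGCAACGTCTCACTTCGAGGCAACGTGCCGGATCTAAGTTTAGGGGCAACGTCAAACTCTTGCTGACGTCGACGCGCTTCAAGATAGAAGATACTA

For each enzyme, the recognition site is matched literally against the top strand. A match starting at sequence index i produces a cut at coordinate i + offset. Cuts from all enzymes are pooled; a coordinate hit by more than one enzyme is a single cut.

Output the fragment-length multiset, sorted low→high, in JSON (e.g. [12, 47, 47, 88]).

Per-enzyme occurrences:
  EstVI (GGCAACGT, off=3): starts [10, 27, 70, 94, 125, 143, 169] → cuts [13, 30, 73, 97, 128, 146, 172]
  FykX (CTAAGTTT, off=7): starts [158, 218] → cuts [4, 165]
  LmaII (CACTTCGA, off=7): starts [53, 78, 135] → cuts [60, 85, 142]
  UxaI (GCTGA, off=1): starts [21, 62, 186] → cuts [22, 63, 187]
  WciIII (AAGATA, off=4): starts [114, 205, 212] → cuts [118, 209, 216]

Pooled cuts: [4, 13, 22, 30, 60, 63, 73, 85, 97, 118, 128, 142, 146, 165, 172, 187, 209, 216]

Fragment lengths:
  4→13: 9 bp
  13→22: 9 bp
  22→30: 8 bp
  30→60: 30 bp
  60→63: 3 bp
  63→73: 10 bp
  73→85: 12 bp
  85→97: 12 bp
  97→118: 21 bp
  118→128: 10 bp
  128→142: 14 bp
  142→146: 4 bp
  146→165: 19 bp
  165→172: 7 bp
  172→187: 15 bp
  187→209: 22 bp
  209→216: 7 bp
  216→4 (wrap): 221-216+4 = 9 bp

[3,4,7,7,8,9,9,9,10,10,12,12,14,15,19,21,22,30]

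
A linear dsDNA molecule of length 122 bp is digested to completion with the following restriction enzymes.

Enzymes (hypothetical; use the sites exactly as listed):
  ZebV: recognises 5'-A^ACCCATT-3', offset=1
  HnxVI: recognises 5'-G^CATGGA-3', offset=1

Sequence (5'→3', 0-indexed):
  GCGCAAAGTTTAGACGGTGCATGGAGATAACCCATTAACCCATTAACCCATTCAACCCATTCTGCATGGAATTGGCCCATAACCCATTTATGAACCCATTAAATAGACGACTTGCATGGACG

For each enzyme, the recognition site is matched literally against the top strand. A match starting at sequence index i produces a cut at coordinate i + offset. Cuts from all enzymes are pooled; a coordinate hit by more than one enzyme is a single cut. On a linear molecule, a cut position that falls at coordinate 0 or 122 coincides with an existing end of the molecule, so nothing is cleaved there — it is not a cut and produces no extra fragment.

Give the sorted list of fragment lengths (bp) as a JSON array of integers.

Scan for sites:
  ZebV AACCCATT/1: at [28, 36, 44, 53, 80, 92] ⇒ [29, 37, 45, 54, 81, 93]
  HnxVI GCATGGA/1: at [18, 63, 113] ⇒ [19, 64, 114]

All cut coordinates (distinct, sorted): [19, 29, 37, 45, 54, 64, 81, 93, 114]

Fragment lengths:
  [0,19): 19 bp
  [19,29): 10 bp
  [29,37): 8 bp
  [37,45): 8 bp
  [45,54): 9 bp
  [54,64): 10 bp
  [64,81): 17 bp
  [81,93): 12 bp
  [93,114): 21 bp
  [114,122): 8 bp

[8,8,8,9,10,10,12,17,19,21]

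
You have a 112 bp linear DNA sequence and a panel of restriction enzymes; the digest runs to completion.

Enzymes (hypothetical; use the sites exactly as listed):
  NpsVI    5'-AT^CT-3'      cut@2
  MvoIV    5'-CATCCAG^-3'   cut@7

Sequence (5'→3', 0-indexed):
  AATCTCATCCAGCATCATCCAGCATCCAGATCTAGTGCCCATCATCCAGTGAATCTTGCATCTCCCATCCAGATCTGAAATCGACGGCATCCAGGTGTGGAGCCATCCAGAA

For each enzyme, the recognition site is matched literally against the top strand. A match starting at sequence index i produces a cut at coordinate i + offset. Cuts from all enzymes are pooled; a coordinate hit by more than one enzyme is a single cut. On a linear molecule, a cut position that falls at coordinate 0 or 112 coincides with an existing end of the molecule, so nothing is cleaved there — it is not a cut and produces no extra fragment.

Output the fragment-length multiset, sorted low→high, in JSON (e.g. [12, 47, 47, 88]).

[2,2,2,3,5,7,7,9,10,11,16,18,20]

Site scan:
  NpsVI ATCT/2: at [1, 29, 52, 59, 72] ⇒ [3, 31, 54, 61, 74]
  MvoIV CATCCAG/7: at [5, 15, 22, 42, 65, 87, 103] ⇒ [12, 22, 29, 49, 72, 94, 110]

Pooled cuts: [3, 12, 22, 29, 31, 49, 54, 61, 72, 74, 94, 110]

Fragment lengths:
  [0,3): 3 bp
  [3,12): 9 bp
  [12,22): 10 bp
  [22,29): 7 bp
  [29,31): 2 bp
  [31,49): 18 bp
  [49,54): 5 bp
  [54,61): 7 bp
  [61,72): 11 bp
  [72,74): 2 bp
  [74,94): 20 bp
  [94,110): 16 bp
  [110,112): 2 bp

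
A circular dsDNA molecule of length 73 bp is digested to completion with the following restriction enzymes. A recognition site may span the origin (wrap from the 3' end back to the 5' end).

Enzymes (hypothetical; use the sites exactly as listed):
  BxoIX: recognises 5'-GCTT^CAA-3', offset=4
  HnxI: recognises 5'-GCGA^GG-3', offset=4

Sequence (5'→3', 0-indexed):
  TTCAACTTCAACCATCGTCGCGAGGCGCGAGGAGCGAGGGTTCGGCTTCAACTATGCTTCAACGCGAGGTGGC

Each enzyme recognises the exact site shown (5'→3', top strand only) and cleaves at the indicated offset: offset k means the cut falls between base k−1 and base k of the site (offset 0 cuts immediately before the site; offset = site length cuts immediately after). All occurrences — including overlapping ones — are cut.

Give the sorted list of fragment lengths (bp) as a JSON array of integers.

[7,7,8,8,11,11,21]

Per-enzyme occurrences:
  BxoIX (GCTTCAA, off=4): starts [44, 55, 71] → cuts [2, 48, 59]
  HnxI (GCGAGG, off=4): starts [19, 26, 33, 63] → cuts [23, 30, 37, 67]

All cut coordinates (distinct, sorted): [2, 23, 30, 37, 48, 59, 67]

Fragment lengths:
  2→23: 21 bp
  23→30: 7 bp
  30→37: 7 bp
  37→48: 11 bp
  48→59: 11 bp
  59→67: 8 bp
  67→2 (wrap): 73-67+2 = 8 bp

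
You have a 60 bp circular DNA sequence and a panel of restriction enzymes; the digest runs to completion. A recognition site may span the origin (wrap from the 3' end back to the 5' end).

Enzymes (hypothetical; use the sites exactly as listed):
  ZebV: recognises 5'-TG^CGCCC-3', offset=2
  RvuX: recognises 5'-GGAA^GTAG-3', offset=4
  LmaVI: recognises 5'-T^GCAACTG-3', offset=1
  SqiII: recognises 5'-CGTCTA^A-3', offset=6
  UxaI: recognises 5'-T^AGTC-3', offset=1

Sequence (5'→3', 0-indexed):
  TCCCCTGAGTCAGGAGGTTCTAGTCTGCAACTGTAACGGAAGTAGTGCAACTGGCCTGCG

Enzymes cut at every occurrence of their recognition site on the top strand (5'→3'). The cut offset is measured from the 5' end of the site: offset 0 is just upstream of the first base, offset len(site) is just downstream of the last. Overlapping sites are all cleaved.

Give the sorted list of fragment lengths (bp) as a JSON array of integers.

[5,5,15,35]

Scan for sites:
  ZebV (TGCGCCC, off=2): no sites
  RvuX (GGAAGTAG, off=4): starts [37] → cuts [41]
  LmaVI (TGCAACTG, off=1): starts [25, 45] → cuts [26, 46]
  SqiII (CGTCTAA, off=6): no sites
  UxaI (TAGTC, off=1): starts [20] → cuts [21]

All cut coordinates (distinct, sorted): [21, 26, 41, 46]

Fragments:
  21→26: 5 bp
  26→41: 15 bp
  41→46: 5 bp
  46→21 (wrap): 60-46+21 = 35 bp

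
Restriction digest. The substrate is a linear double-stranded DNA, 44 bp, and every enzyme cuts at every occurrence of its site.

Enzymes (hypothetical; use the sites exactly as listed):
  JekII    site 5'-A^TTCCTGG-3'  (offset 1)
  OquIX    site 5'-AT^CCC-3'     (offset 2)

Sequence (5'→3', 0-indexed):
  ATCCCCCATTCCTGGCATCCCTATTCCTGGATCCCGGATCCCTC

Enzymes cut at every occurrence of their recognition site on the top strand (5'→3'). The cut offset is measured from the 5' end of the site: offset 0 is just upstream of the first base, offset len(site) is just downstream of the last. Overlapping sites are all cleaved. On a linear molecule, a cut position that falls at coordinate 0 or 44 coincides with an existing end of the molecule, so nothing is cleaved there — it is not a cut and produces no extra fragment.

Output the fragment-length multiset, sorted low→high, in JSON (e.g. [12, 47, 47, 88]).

[2,5,5,6,7,9,10]

Per-enzyme occurrences:
  JekII ATTCCTGG/1: at [7, 22] ⇒ [8, 23]
  OquIX ATCCC/2: at [0, 16, 30, 37] ⇒ [2, 18, 32, 39]

Pooled cuts: [2, 8, 18, 23, 32, 39]

Fragment lengths:
  [0,2): 2 bp
  [2,8): 6 bp
  [8,18): 10 bp
  [18,23): 5 bp
  [23,32): 9 bp
  [32,39): 7 bp
  [39,44): 5 bp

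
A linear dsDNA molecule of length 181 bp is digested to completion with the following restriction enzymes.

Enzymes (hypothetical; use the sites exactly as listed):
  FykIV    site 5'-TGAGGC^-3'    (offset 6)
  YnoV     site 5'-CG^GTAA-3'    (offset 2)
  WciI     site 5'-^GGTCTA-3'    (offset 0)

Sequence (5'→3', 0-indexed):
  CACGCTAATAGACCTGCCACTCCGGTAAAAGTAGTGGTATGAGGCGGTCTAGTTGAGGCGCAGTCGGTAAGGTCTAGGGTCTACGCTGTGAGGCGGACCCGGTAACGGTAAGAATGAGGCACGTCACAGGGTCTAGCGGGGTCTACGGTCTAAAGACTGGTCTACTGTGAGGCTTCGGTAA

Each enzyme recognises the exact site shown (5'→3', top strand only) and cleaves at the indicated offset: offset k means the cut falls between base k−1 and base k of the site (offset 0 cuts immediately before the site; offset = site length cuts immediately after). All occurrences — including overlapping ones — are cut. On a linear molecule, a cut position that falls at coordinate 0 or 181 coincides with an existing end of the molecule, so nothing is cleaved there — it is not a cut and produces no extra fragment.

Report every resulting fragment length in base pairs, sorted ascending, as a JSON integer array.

[4,4,4,6,7,7,7,7,9,10,12,13,14,15,17,21,24]

Site scan:
  FykIV (TGAGGC, off=6): starts [39, 53, 88, 114, 167] → cuts [45, 59, 94, 120, 173]
  YnoV (CGGTAA, off=2): starts [22, 64, 99, 105, 175] → cuts [24, 66, 101, 107, 177]
  WciI (GGTCTA, off=0): starts [45, 70, 77, 129, 139, 146, 158] → cuts [45, 70, 77, 129, 139, 146, 158]

All cut coordinates (distinct, sorted): [24, 45, 59, 66, 70, 77, 94, 101, 107, 120, 129, 139, 146, 158, 173, 177]

Fragments:
  [0,24): 24 bp
  [24,45): 21 bp
  [45,59): 14 bp
  [59,66): 7 bp
  [66,70): 4 bp
  [70,77): 7 bp
  [77,94): 17 bp
  [94,101): 7 bp
  [101,107): 6 bp
  [107,120): 13 bp
  [120,129): 9 bp
  [129,139): 10 bp
  [139,146): 7 bp
  [146,158): 12 bp
  [158,173): 15 bp
  [173,177): 4 bp
  [177,181): 4 bp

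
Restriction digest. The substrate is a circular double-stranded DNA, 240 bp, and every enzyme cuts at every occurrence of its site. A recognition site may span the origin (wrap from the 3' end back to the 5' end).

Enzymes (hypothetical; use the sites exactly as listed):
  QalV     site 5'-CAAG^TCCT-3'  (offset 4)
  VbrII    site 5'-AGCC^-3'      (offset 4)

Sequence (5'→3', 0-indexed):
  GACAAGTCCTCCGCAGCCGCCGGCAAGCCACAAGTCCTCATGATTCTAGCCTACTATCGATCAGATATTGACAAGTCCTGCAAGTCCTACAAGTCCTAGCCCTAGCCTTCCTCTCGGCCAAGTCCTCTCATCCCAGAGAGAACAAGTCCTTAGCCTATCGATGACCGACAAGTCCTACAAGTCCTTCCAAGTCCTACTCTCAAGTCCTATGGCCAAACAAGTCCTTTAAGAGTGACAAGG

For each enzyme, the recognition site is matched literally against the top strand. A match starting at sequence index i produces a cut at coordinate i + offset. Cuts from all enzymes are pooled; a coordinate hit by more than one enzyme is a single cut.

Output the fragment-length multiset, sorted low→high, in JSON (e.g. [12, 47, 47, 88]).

Scan for sites:
  QalV (CAAGTCCT, off=4): starts [2, 30, 71, 80, 89, 118, 142, 168, 177, 187, 200, 217] → cuts [6, 34, 75, 84, 93, 122, 146, 172, 181, 191, 204, 221]
  VbrII (AGCC, off=4): starts [14, 25, 47, 97, 103, 151] → cuts [18, 29, 51, 101, 107, 155]

Pooled cuts: [6, 18, 29, 34, 51, 75, 84, 93, 101, 107, 122, 146, 155, 172, 181, 191, 204, 221]

Fragments:
  6→18: 12 bp
  18→29: 11 bp
  29→34: 5 bp
  34→51: 17 bp
  51→75: 24 bp
  75→84: 9 bp
  84→93: 9 bp
  93→101: 8 bp
  101→107: 6 bp
  107→122: 15 bp
  122→146: 24 bp
  146→155: 9 bp
  155→172: 17 bp
  172→181: 9 bp
  181→191: 10 bp
  191→204: 13 bp
  204→221: 17 bp
  221→6 (wrap): 240-221+6 = 25 bp

[5,6,8,9,9,9,9,10,11,12,13,15,17,17,17,24,24,25]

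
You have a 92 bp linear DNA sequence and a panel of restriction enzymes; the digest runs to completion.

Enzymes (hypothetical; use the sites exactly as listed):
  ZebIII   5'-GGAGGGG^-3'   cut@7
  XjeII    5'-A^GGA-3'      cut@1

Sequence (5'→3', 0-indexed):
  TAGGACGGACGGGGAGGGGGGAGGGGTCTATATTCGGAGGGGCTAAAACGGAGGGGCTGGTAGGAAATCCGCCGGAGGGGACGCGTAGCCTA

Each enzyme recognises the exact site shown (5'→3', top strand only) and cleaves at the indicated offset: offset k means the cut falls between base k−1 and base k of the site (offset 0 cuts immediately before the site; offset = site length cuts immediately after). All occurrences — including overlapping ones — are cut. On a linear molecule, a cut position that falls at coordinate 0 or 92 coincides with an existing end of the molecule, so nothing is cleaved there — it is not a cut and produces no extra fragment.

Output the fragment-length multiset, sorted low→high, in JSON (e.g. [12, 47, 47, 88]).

[2,6,7,12,14,16,17,18]

Site scan:
  ZebIII (GGAGGGG, off=7): starts [12, 19, 35, 49, 73] → cuts [19, 26, 42, 56, 80]
  XjeII (AGGA, off=1): starts [1, 61] → cuts [2, 62]

Pooled cuts: [2, 19, 26, 42, 56, 62, 80]

Fragment lengths:
  [0,2): 2 bp
  [2,19): 17 bp
  [19,26): 7 bp
  [26,42): 16 bp
  [42,56): 14 bp
  [56,62): 6 bp
  [62,80): 18 bp
  [80,92): 12 bp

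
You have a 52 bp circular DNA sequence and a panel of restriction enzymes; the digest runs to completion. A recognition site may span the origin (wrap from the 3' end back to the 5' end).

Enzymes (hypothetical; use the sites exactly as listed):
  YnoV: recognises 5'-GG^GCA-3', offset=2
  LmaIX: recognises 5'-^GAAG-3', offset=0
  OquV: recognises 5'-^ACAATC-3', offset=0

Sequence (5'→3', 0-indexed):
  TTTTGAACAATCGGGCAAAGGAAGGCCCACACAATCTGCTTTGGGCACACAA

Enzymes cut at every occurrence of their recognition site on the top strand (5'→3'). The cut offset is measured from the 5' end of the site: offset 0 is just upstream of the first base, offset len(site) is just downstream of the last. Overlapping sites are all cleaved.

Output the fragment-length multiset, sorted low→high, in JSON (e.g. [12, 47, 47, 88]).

[6,8,10,14,14]

Per-enzyme occurrences:
  YnoV (GGGCA, off=2): starts [12, 42] → cuts [14, 44]
  LmaIX (GAAG, off=0): starts [20] → cuts [20]
  OquV (ACAATC, off=0): starts [6, 30] → cuts [6, 30]

All cut coordinates (distinct, sorted): [6, 14, 20, 30, 44]

Fragments:
  6→14: 8 bp
  14→20: 6 bp
  20→30: 10 bp
  30→44: 14 bp
  44→6 (wrap): 52-44+6 = 14 bp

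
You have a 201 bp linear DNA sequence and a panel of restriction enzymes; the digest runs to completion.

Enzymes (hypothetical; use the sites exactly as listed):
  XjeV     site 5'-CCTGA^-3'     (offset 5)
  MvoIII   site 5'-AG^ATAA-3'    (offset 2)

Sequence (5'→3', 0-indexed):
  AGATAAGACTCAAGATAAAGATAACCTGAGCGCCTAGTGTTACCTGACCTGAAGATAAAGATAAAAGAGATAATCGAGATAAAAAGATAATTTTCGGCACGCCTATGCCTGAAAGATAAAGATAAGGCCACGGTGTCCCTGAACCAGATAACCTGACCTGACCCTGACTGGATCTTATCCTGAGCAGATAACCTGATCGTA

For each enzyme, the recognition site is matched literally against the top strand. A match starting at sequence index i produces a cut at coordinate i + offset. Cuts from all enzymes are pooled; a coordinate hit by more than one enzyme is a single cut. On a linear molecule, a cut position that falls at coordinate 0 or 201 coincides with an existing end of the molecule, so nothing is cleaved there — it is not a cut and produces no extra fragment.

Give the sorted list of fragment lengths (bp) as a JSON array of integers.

[2,2,3,4,5,5,5,5,6,6,6,6,8,9,9,9,9,9,12,16,18,21,26]

Site scan:
  XjeV (CCTGA, off=5): starts [24, 42, 47, 107, 137, 151, 156, 162, 178, 191] → cuts [29, 47, 52, 112, 142, 156, 161, 167, 183, 196]
  MvoIII (AGATAA, off=2): starts [0, 12, 18, 52, 58, 67, 76, 84, 113, 119, 145, 185] → cuts [2, 14, 20, 54, 60, 69, 78, 86, 115, 121, 147, 187]

All cut coordinates (distinct, sorted): [2, 14, 20, 29, 47, 52, 54, 60, 69, 78, 86, 112, 115, 121, 142, 147, 156, 161, 167, 183, 187, 196]

Fragments:
  [0,2): 2 bp
  [2,14): 12 bp
  [14,20): 6 bp
  [20,29): 9 bp
  [29,47): 18 bp
  [47,52): 5 bp
  [52,54): 2 bp
  [54,60): 6 bp
  [60,69): 9 bp
  [69,78): 9 bp
  [78,86): 8 bp
  [86,112): 26 bp
  [112,115): 3 bp
  [115,121): 6 bp
  [121,142): 21 bp
  [142,147): 5 bp
  [147,156): 9 bp
  [156,161): 5 bp
  [161,167): 6 bp
  [167,183): 16 bp
  [183,187): 4 bp
  [187,196): 9 bp
  [196,201): 5 bp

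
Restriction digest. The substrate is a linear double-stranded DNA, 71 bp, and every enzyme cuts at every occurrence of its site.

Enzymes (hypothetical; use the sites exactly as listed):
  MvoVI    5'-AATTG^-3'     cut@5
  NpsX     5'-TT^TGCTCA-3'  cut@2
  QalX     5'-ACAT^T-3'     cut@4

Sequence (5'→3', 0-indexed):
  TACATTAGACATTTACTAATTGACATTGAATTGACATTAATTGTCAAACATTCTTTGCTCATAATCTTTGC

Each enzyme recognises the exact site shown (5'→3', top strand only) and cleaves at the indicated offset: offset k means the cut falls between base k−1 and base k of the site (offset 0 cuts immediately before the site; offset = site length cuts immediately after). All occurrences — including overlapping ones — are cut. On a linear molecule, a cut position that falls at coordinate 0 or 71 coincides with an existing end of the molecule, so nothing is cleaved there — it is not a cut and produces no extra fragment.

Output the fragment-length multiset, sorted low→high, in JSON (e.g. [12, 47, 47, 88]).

Per-enzyme occurrences:
  MvoVI AATTG/5: at [17, 28, 38] ⇒ [22, 33, 43]
  NpsX TTTGCTCA/2: at [53] ⇒ [55]
  QalX ACATT/4: at [1, 8, 22, 33, 47] ⇒ [5, 12, 26, 37, 51]

Pooled cuts: [5, 12, 22, 26, 33, 37, 43, 51, 55]

Fragment lengths:
  [0,5): 5 bp
  [5,12): 7 bp
  [12,22): 10 bp
  [22,26): 4 bp
  [26,33): 7 bp
  [33,37): 4 bp
  [37,43): 6 bp
  [43,51): 8 bp
  [51,55): 4 bp
  [55,71): 16 bp

[4,4,4,5,6,7,7,8,10,16]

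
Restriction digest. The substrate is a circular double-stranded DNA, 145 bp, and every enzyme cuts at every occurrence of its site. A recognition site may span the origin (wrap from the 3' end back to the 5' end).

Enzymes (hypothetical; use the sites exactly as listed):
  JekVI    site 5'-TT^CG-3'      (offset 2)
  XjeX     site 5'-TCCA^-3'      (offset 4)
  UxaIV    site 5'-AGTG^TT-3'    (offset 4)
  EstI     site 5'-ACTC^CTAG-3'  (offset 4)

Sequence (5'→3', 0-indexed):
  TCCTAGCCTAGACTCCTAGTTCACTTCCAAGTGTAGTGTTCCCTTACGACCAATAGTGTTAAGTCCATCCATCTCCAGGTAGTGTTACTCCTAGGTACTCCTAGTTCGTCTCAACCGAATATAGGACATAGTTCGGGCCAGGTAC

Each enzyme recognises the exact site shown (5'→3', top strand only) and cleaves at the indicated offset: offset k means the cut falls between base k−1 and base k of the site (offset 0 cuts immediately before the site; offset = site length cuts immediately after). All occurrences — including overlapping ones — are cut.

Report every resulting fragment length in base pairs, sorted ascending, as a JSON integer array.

Per-enzyme occurrences:
  JekVI TTCG/2: at [104, 131] ⇒ [106, 133]
  XjeX TCCA/4: at [25, 63, 67, 73] ⇒ [29, 67, 71, 77]
  UxaIV AGTGTT/4: at [34, 54, 80] ⇒ [38, 58, 84]
  EstI ACTCCTAG/4: at [11, 86, 96, 143] ⇒ [2, 15, 90, 100]

Pooled cuts: [2, 15, 29, 38, 58, 67, 71, 77, 84, 90, 100, 106, 133]

Fragments:
  2→15: 13 bp
  15→29: 14 bp
  29→38: 9 bp
  38→58: 20 bp
  58→67: 9 bp
  67→71: 4 bp
  71→77: 6 bp
  77→84: 7 bp
  84→90: 6 bp
  90→100: 10 bp
  100→106: 6 bp
  106→133: 27 bp
  133→2 (wrap): 145-133+2 = 14 bp

[4,6,6,6,7,9,9,10,13,14,14,20,27]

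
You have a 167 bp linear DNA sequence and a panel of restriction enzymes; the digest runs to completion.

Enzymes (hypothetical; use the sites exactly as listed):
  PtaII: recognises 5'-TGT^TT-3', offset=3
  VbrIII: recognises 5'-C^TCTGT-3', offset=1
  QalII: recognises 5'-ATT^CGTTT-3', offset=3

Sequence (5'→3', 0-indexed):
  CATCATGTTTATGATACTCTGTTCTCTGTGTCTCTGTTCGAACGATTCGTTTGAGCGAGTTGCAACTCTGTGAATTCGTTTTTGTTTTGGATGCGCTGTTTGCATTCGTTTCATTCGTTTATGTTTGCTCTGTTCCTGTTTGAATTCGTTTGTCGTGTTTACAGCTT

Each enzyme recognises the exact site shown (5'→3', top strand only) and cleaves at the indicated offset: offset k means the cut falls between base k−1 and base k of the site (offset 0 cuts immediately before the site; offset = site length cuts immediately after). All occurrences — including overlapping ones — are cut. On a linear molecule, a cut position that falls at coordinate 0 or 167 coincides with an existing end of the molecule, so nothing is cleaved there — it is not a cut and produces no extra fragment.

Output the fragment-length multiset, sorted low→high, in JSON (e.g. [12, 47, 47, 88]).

[4,7,7,7,8,8,9,9,9,9,9,10,11,12,14,15,19]

Site scan:
  PtaII (TGTTT, off=3): starts [5, 82, 96, 121, 136, 155] → cuts [8, 85, 99, 124, 139, 158]
  VbrIII (CTCTGT, off=1): starts [16, 23, 31, 65, 127] → cuts [17, 24, 32, 66, 128]
  QalII (ATTCGTTT, off=3): starts [44, 73, 103, 112, 143] → cuts [47, 76, 106, 115, 146]

Pooled cuts: [8, 17, 24, 32, 47, 66, 76, 85, 99, 106, 115, 124, 128, 139, 146, 158]

Fragment lengths:
  [0,8): 8 bp
  [8,17): 9 bp
  [17,24): 7 bp
  [24,32): 8 bp
  [32,47): 15 bp
  [47,66): 19 bp
  [66,76): 10 bp
  [76,85): 9 bp
  [85,99): 14 bp
  [99,106): 7 bp
  [106,115): 9 bp
  [115,124): 9 bp
  [124,128): 4 bp
  [128,139): 11 bp
  [139,146): 7 bp
  [146,158): 12 bp
  [158,167): 9 bp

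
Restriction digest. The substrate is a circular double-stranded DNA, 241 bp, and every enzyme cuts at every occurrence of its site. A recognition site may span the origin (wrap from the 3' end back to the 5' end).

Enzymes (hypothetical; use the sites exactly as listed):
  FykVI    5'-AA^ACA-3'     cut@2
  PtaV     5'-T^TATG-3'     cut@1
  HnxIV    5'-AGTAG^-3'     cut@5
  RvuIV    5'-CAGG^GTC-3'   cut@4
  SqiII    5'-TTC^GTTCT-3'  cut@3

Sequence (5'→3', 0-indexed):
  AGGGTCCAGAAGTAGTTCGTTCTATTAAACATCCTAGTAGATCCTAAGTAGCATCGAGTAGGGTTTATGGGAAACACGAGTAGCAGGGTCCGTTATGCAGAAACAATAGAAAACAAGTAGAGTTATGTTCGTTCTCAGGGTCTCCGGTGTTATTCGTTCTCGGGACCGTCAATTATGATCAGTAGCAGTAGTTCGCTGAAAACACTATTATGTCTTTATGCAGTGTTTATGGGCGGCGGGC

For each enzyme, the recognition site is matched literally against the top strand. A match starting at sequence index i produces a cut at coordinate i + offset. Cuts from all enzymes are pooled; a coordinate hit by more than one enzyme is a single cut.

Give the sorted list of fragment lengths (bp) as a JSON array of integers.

Scan for sites:
  FykVI (AAACA, off=2): starts [26, 71, 100, 110, 199] → cuts [28, 73, 102, 112, 201]
  PtaV (TTATG, off=1): starts [64, 92, 122, 172, 207, 215, 226] → cuts [65, 93, 123, 173, 208, 216, 227]
  HnxIV (AGTAG, off=5): starts [10, 35, 46, 56, 78, 115, 180, 186] → cuts [15, 40, 51, 61, 83, 120, 185, 191]
  RvuIV (CAGGGTC, off=4): starts [83, 135, 240] → cuts [3, 87, 139]
  SqiII (TTCGTTCT, off=3): starts [15, 127, 152] → cuts [18, 130, 155]

Pooled cuts: [3, 15, 18, 28, 40, 51, 61, 65, 73, 83, 87, 93, 102, 112, 120, 123, 130, 139, 155, 173, 185, 191, 201, 208, 216, 227]

Fragments:
  3→15: 12 bp
  15→18: 3 bp
  18→28: 10 bp
  28→40: 12 bp
  40→51: 11 bp
  51→61: 10 bp
  61→65: 4 bp
  65→73: 8 bp
  73→83: 10 bp
  83→87: 4 bp
  87→93: 6 bp
  93→102: 9 bp
  102→112: 10 bp
  112→120: 8 bp
  120→123: 3 bp
  123→130: 7 bp
  130→139: 9 bp
  139→155: 16 bp
  155→173: 18 bp
  173→185: 12 bp
  185→191: 6 bp
  191→201: 10 bp
  201→208: 7 bp
  208→216: 8 bp
  216→227: 11 bp
  227→3 (wrap): 241-227+3 = 17 bp

[3,3,4,4,6,6,7,7,8,8,8,9,9,10,10,10,10,10,11,11,12,12,12,16,17,18]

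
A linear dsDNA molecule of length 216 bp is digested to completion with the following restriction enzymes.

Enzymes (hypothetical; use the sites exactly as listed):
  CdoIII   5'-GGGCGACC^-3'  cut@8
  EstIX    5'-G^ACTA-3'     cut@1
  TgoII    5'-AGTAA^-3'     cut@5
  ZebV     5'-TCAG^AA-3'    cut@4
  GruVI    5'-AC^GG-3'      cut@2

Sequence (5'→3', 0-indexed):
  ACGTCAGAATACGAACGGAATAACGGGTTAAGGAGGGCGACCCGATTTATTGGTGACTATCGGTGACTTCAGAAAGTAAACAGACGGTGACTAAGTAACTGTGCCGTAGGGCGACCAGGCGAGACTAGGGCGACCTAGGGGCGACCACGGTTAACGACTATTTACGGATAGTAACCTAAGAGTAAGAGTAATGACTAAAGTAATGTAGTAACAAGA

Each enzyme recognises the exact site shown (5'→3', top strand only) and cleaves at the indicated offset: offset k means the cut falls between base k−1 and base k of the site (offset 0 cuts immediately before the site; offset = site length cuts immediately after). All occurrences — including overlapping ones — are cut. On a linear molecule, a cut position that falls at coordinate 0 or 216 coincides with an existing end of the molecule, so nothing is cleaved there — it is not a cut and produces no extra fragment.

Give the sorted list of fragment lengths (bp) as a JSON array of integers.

Per-enzyme occurrences:
  CdoIII (GGGCGACC, off=8): starts [34, 108, 127, 138] → cuts [42, 116, 135, 146]
  EstIX (GACTA, off=1): starts [54, 88, 122, 155, 192] → cuts [55, 89, 123, 156, 193]
  TgoII (AGTAA, off=5): starts [74, 93, 169, 180, 186, 198, 206] → cuts [79, 98, 174, 185, 191, 203, 211]
  ZebV (TCAGAA, off=4): starts [3, 68] → cuts [7, 72]
  GruVI (ACGG, off=2): starts [14, 22, 83, 146, 163] → cuts [16, 24, 85, 148, 165]

Pooled cuts: [7, 16, 24, 42, 55, 72, 79, 85, 89, 98, 116, 123, 135, 146, 148, 156, 165, 174, 185, 191, 193, 203, 211]

Fragments:
  [0,7): 7 bp
  [7,16): 9 bp
  [16,24): 8 bp
  [24,42): 18 bp
  [42,55): 13 bp
  [55,72): 17 bp
  [72,79): 7 bp
  [79,85): 6 bp
  [85,89): 4 bp
  [89,98): 9 bp
  [98,116): 18 bp
  [116,123): 7 bp
  [123,135): 12 bp
  [135,146): 11 bp
  [146,148): 2 bp
  [148,156): 8 bp
  [156,165): 9 bp
  [165,174): 9 bp
  [174,185): 11 bp
  [185,191): 6 bp
  [191,193): 2 bp
  [193,203): 10 bp
  [203,211): 8 bp
  [211,216): 5 bp

[2,2,4,5,6,6,7,7,7,8,8,8,9,9,9,9,10,11,11,12,13,17,18,18]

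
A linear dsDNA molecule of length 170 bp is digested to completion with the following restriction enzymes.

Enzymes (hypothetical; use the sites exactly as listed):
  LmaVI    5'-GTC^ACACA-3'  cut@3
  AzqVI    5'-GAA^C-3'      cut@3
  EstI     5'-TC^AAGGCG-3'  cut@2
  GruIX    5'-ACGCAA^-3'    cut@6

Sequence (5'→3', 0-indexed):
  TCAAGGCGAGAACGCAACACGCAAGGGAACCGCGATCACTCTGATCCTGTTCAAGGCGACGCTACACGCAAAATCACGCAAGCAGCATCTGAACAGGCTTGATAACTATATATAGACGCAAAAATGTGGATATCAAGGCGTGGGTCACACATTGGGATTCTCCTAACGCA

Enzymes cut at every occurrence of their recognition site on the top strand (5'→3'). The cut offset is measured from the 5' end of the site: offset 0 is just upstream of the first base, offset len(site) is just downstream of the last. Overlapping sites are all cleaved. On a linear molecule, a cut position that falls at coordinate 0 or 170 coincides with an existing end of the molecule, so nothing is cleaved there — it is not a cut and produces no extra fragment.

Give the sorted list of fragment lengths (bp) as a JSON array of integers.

[2,5,5,7,10,10,12,12,13,19,23,24,28]

Per-enzyme occurrences:
  LmaVI (GTCACACA, off=3): starts [143] → cuts [146]
  AzqVI (GAAC, off=3): starts [9, 26, 90] → cuts [12, 29, 93]
  EstI (TCAAGGCG, off=2): starts [0, 50, 132] → cuts [2, 52, 134]
  GruIX (ACGCAA, off=6): starts [11, 18, 65, 75, 115] → cuts [17, 24, 71, 81, 121]

Pooled cuts: [2, 12, 17, 24, 29, 52, 71, 81, 93, 121, 134, 146]

Fragment lengths:
  [0,2): 2 bp
  [2,12): 10 bp
  [12,17): 5 bp
  [17,24): 7 bp
  [24,29): 5 bp
  [29,52): 23 bp
  [52,71): 19 bp
  [71,81): 10 bp
  [81,93): 12 bp
  [93,121): 28 bp
  [121,134): 13 bp
  [134,146): 12 bp
  [146,170): 24 bp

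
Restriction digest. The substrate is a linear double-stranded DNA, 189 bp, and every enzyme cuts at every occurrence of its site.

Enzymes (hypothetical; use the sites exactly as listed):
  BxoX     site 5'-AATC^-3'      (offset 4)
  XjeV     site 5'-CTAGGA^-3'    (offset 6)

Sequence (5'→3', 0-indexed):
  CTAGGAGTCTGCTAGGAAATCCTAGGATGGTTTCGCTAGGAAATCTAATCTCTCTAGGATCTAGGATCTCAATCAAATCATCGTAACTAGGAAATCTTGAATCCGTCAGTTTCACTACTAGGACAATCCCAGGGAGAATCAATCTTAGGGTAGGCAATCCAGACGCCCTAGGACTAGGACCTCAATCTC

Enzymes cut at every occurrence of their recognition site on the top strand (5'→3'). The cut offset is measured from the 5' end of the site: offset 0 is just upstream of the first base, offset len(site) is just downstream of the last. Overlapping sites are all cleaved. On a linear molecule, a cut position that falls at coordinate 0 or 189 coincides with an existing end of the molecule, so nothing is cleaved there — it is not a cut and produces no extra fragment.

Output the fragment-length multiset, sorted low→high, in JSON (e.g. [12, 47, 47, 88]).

Site scan:
  BxoX AATC/4: at [17, 41, 46, 70, 75, 92, 99, 124, 136, 140, 155, 183] ⇒ [21, 45, 50, 74, 79, 96, 103, 128, 140, 144, 159, 187]
  XjeV CTAGGA/6: at [0, 11, 21, 35, 53, 60, 86, 117, 167, 173] ⇒ [6, 17, 27, 41, 59, 66, 92, 123, 173, 179]

Pooled cuts: [6, 17, 21, 27, 41, 45, 50, 59, 66, 74, 79, 92, 96, 103, 123, 128, 140, 144, 159, 173, 179, 187]

Fragments:
  [0,6): 6 bp
  [6,17): 11 bp
  [17,21): 4 bp
  [21,27): 6 bp
  [27,41): 14 bp
  [41,45): 4 bp
  [45,50): 5 bp
  [50,59): 9 bp
  [59,66): 7 bp
  [66,74): 8 bp
  [74,79): 5 bp
  [79,92): 13 bp
  [92,96): 4 bp
  [96,103): 7 bp
  [103,123): 20 bp
  [123,128): 5 bp
  [128,140): 12 bp
  [140,144): 4 bp
  [144,159): 15 bp
  [159,173): 14 bp
  [173,179): 6 bp
  [179,187): 8 bp
  [187,189): 2 bp

[2,4,4,4,4,5,5,5,6,6,6,7,7,8,8,9,11,12,13,14,14,15,20]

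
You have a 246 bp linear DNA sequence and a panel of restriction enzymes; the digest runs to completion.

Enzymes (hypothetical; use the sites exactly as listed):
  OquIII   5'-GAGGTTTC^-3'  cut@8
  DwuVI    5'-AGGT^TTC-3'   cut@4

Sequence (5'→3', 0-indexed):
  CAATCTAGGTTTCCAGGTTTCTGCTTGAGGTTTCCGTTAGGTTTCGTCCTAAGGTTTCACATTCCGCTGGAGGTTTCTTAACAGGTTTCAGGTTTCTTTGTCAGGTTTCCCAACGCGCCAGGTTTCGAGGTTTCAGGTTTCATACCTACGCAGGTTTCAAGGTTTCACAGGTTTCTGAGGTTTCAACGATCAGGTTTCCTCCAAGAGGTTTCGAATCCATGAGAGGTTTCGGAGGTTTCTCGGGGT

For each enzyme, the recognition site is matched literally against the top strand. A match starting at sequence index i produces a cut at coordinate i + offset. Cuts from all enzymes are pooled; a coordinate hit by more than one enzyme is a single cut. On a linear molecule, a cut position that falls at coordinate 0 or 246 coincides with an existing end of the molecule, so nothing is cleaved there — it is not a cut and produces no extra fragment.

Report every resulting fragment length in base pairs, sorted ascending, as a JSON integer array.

Scan for sites:
  OquIII (GAGGTTTC, off=8): starts [26, 69, 126, 176, 204, 222, 231] → cuts [34, 77, 134, 184, 212, 230, 239]
  DwuVI (AGGTTTC, off=4): starts [6, 14, 27, 38, 51, 70, 82, 89, 102, 119, 127, 134, 151, 159, 168, 177, 191, 205, 223, 232] → cuts [10, 18, 31, 42, 55, 74, 86, 93, 106, 123, 131, 138, 155, 163, 172, 181, 195, 209, 227, 236]

Pooled cuts: [10, 18, 31, 34, 42, 55, 74, 77, 86, 93, 106, 123, 131, 134, 138, 155, 163, 172, 181, 184, 195, 209, 212, 227, 230, 236, 239]

Fragments:
  [0,10): 10 bp
  [10,18): 8 bp
  [18,31): 13 bp
  [31,34): 3 bp
  [34,42): 8 bp
  [42,55): 13 bp
  [55,74): 19 bp
  [74,77): 3 bp
  [77,86): 9 bp
  [86,93): 7 bp
  [93,106): 13 bp
  [106,123): 17 bp
  [123,131): 8 bp
  [131,134): 3 bp
  [134,138): 4 bp
  [138,155): 17 bp
  [155,163): 8 bp
  [163,172): 9 bp
  [172,181): 9 bp
  [181,184): 3 bp
  [184,195): 11 bp
  [195,209): 14 bp
  [209,212): 3 bp
  [212,227): 15 bp
  [227,230): 3 bp
  [230,236): 6 bp
  [236,239): 3 bp
  [239,246): 7 bp

[3,3,3,3,3,3,3,4,6,7,7,8,8,8,8,9,9,9,10,11,13,13,13,14,15,17,17,19]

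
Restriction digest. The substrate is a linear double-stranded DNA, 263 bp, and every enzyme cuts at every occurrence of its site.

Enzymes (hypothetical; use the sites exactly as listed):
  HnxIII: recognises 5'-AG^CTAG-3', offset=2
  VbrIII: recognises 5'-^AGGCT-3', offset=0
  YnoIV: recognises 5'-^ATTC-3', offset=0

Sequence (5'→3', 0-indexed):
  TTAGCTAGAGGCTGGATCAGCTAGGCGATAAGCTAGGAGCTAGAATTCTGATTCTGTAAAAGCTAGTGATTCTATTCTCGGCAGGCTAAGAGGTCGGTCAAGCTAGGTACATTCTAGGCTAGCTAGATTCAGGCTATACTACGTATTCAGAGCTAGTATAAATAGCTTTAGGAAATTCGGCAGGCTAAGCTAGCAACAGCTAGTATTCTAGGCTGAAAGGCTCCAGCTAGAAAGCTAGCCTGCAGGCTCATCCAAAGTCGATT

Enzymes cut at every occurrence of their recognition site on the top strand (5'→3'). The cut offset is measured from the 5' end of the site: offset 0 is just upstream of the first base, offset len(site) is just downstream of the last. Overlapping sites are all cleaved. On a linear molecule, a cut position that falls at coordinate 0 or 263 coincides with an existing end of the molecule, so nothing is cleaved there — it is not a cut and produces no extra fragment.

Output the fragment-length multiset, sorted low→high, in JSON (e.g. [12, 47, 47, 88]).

[4,4,4,4,5,5,5,5,5,6,6,7,7,7,8,8,8,8,8,9,9,9,10,12,12,12,14,20,20,22]

Scan for sites:
  HnxIII AGCTAG/2: at [2, 18, 30, 37, 60, 100, 120, 150, 187, 197, 224, 232] ⇒ [4, 20, 32, 39, 62, 102, 122, 152, 189, 199, 226, 234]
  VbrIII AGGCT/0: at [8, 82, 115, 130, 181, 209, 217, 243] ⇒ [8, 82, 115, 130, 181, 209, 217, 243]
  YnoIV ATTC/0: at [44, 50, 68, 73, 110, 126, 144, 174, 204] ⇒ [44, 50, 68, 73, 110, 126, 144, 174, 204]

All cut coordinates (distinct, sorted): [4, 8, 20, 32, 39, 44, 50, 62, 68, 73, 82, 102, 110, 115, 122, 126, 130, 144, 152, 174, 181, 189, 199, 204, 209, 217, 226, 234, 243]

Fragments:
  [0,4): 4 bp
  [4,8): 4 bp
  [8,20): 12 bp
  [20,32): 12 bp
  [32,39): 7 bp
  [39,44): 5 bp
  [44,50): 6 bp
  [50,62): 12 bp
  [62,68): 6 bp
  [68,73): 5 bp
  [73,82): 9 bp
  [82,102): 20 bp
  [102,110): 8 bp
  [110,115): 5 bp
  [115,122): 7 bp
  [122,126): 4 bp
  [126,130): 4 bp
  [130,144): 14 bp
  [144,152): 8 bp
  [152,174): 22 bp
  [174,181): 7 bp
  [181,189): 8 bp
  [189,199): 10 bp
  [199,204): 5 bp
  [204,209): 5 bp
  [209,217): 8 bp
  [217,226): 9 bp
  [226,234): 8 bp
  [234,243): 9 bp
  [243,263): 20 bp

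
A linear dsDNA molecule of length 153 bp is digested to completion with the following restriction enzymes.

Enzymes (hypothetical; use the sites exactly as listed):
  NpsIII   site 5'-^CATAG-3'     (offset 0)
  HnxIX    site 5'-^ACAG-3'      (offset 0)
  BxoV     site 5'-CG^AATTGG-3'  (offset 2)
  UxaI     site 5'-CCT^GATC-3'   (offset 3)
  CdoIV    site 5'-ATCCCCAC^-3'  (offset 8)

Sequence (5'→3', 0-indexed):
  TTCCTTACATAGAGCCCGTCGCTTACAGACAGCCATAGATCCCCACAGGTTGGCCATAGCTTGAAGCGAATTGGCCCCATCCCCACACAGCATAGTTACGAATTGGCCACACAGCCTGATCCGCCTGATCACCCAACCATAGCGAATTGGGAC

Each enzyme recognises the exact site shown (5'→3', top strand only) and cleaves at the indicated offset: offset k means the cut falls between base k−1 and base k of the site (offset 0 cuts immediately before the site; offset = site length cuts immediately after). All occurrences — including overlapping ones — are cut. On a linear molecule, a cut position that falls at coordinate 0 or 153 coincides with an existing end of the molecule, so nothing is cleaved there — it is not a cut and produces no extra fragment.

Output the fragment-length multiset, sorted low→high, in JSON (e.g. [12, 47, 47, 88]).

Scan for sites:
  NpsIII CATAG/0: at [7, 33, 54, 90, 137] ⇒ [7, 33, 54, 90, 137]
  HnxIX ACAG/0: at [24, 28, 44, 86, 110] ⇒ [24, 28, 44, 86, 110]
  BxoV CGAATTGG/2: at [66, 98, 142] ⇒ [68, 100, 144]
  UxaI CCTGATC/3: at [114, 123] ⇒ [117, 126]
  CdoIV ATCCCCAC/8: at [38, 78] ⇒ [46, 86]

Pooled cuts: [7, 24, 28, 33, 44, 46, 54, 68, 86, 90, 100, 110, 117, 126, 137, 144]

Fragments:
  [0,7): 7 bp
  [7,24): 17 bp
  [24,28): 4 bp
  [28,33): 5 bp
  [33,44): 11 bp
  [44,46): 2 bp
  [46,54): 8 bp
  [54,68): 14 bp
  [68,86): 18 bp
  [86,90): 4 bp
  [90,100): 10 bp
  [100,110): 10 bp
  [110,117): 7 bp
  [117,126): 9 bp
  [126,137): 11 bp
  [137,144): 7 bp
  [144,153): 9 bp

[2,4,4,5,7,7,7,8,9,9,10,10,11,11,14,17,18]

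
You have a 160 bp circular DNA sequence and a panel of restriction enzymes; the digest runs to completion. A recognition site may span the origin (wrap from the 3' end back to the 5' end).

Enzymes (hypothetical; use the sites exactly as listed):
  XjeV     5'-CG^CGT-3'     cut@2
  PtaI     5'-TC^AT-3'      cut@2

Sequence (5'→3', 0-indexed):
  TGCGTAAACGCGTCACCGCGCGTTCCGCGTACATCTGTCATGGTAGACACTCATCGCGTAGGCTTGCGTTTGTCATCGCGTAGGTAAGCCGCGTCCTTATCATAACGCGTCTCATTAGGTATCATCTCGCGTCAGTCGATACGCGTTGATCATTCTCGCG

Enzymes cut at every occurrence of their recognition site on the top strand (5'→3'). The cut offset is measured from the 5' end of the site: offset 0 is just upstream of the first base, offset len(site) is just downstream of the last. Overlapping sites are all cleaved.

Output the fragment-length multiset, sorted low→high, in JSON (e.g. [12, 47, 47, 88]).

[4,4,6,6,6,7,7,8,10,10,10,12,12,13,13,14,18]

Site scan:
  XjeV (CGCGT, off=2): starts [8, 18, 25, 54, 76, 89, 105, 127, 141, 156] → cuts [10, 20, 27, 56, 78, 91, 107, 129, 143, 158]
  PtaI (TCAT, off=2): starts [37, 50, 72, 99, 111, 121, 149] → cuts [39, 52, 74, 101, 113, 123, 151]

All cut coordinates (distinct, sorted): [10, 20, 27, 39, 52, 56, 74, 78, 91, 101, 107, 113, 123, 129, 143, 151, 158]

Fragments:
  10→20: 10 bp
  20→27: 7 bp
  27→39: 12 bp
  39→52: 13 bp
  52→56: 4 bp
  56→74: 18 bp
  74→78: 4 bp
  78→91: 13 bp
  91→101: 10 bp
  101→107: 6 bp
  107→113: 6 bp
  113→123: 10 bp
  123→129: 6 bp
  129→143: 14 bp
  143→151: 8 bp
  151→158: 7 bp
  158→10 (wrap): 160-158+10 = 12 bp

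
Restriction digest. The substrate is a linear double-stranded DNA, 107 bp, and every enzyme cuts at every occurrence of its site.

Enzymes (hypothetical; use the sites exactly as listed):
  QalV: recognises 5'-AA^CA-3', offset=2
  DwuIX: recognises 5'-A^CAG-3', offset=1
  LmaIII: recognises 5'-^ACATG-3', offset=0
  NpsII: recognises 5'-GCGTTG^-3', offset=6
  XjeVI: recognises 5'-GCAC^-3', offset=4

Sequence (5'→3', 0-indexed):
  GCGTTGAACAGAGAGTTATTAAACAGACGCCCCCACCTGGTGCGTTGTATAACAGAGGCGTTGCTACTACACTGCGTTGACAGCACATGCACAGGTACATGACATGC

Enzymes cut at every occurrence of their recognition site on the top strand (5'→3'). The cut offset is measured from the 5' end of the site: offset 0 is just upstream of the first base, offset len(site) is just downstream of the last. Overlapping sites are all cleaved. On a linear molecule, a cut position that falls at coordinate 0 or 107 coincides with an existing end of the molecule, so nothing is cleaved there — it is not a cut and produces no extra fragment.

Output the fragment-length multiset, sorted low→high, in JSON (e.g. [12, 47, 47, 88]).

[1,1,2,2,4,4,5,5,5,6,6,11,15,16,24]

Scan for sites:
  QalV (AACA, off=2): starts [6, 21, 50] → cuts [8, 23, 52]
  DwuIX (ACAG, off=1): starts [7, 22, 51, 79, 90] → cuts [8, 23, 52, 80, 91]
  LmaIII (ACATG, off=0): starts [84, 96, 101] → cuts [84, 96, 101]
  NpsII (GCGTTG, off=6): starts [0, 41, 57, 73] → cuts [6, 47, 63, 79]
  XjeVI (GCAC, off=4): starts [82, 88] → cuts [86, 92]

Pooled cuts: [6, 8, 23, 47, 52, 63, 79, 80, 84, 86, 91, 92, 96, 101]

Fragments:
  [0,6): 6 bp
  [6,8): 2 bp
  [8,23): 15 bp
  [23,47): 24 bp
  [47,52): 5 bp
  [52,63): 11 bp
  [63,79): 16 bp
  [79,80): 1 bp
  [80,84): 4 bp
  [84,86): 2 bp
  [86,91): 5 bp
  [91,92): 1 bp
  [92,96): 4 bp
  [96,101): 5 bp
  [101,107): 6 bp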